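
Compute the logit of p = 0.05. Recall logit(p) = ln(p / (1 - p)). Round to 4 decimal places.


The odds are p/(1-p) = 0.05 / 0.95 = 0.0526.
logit(p) = ln(0.0526) = -2.9444.

-2.9444


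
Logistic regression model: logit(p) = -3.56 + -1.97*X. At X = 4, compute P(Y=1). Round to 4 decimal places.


z = -3.56 + -1.97 * 4 = -11.4400.
Sigmoid: P = 1 / (1 + exp(11.4400)) = 0.0000.

0.0000


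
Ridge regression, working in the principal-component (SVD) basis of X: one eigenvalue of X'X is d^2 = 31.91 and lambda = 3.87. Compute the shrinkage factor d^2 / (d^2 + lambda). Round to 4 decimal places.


Denominator = d^2 + lambda = 31.91 + 3.87 = 35.7800.
Shrinkage = 31.91 / 35.7800 = 0.8918.

0.8918


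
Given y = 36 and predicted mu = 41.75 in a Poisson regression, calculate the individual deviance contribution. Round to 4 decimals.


y/mu = 36/41.75 = 0.862275 (approx.), and ln(36/41.75) = -0.148181.
y * ln(y/mu) = 36 * -0.148181 = -5.334516.
y - mu = -5.75.
D = 2 * (-5.334516 - -5.75) = 0.830968, which rounds to 0.8310.

0.8310


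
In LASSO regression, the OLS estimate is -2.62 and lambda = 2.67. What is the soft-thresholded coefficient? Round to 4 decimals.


Check: |-2.62| = 2.62 vs lambda = 2.67.
Since |beta| <= lambda, the coefficient is set to 0.
Soft-thresholded coefficient = 0.0000.

0.0000


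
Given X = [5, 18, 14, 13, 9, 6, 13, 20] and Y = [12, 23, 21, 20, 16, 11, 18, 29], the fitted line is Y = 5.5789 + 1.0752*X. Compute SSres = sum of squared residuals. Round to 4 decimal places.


Predicted values from Y = 5.5789 + 1.0752*X.
Residuals: [1.0451, -1.9325, 0.3683, 0.4435, 0.7443, -1.0301, -1.5565, 1.9171].
SSres = 12.8722.

12.8722


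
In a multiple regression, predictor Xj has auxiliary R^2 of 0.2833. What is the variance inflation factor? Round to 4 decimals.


VIF = 1 / (1 - 0.2833).
= 1 / 0.7167 = 1.3953.

1.3953


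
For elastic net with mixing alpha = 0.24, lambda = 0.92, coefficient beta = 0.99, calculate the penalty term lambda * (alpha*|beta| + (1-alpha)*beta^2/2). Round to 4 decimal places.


alpha * |beta| = 0.24 * 0.99 = 0.2376.
(1-alpha) * beta^2/2 = 0.76 * 0.9801/2 = 0.3724.
Total = 0.92 * (0.2376 + 0.3724) = 0.5612.

0.5612


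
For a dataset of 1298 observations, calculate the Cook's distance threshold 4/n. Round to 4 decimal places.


Cook's distance cutoff = 4/n = 4/1298.
= 0.0031.

0.0031


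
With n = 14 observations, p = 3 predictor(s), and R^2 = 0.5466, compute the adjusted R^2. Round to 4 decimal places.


Adjusted R^2 = 1 - (1 - R^2) * (n-1)/(n-p-1).
(1 - R^2) = 0.4534.
(n-1)/(n-p-1) = 13/10.
(1 - R^2) * (n-1) = 0.4534 * 13 = 5.8942.
Divide by (n-p-1): 5.8942 / 10 = 0.5894.
Adj R^2 = 1 - 0.5894 = 0.4106.

0.4106


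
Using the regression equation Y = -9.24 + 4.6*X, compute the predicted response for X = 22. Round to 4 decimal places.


Substitute X = 22 into the equation:
Y = -9.24 + 4.6 * 22 = -9.24 + 101.2000 = 91.9600.

91.9600


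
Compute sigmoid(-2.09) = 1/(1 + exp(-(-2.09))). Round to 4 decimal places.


Compute exp(2.0900) = 8.0849.
Sigmoid = 1 / (1 + 8.0849) = 1 / 9.0849 = 0.1101.

0.1101


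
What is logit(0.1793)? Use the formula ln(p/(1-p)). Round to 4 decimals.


The odds are p/(1-p) = 0.1793 / 0.8207 = 0.2185.
logit(p) = ln(0.2185) = -1.5211.

-1.5211


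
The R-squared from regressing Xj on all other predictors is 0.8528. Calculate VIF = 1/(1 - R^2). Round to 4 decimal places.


VIF = 1 / (1 - 0.8528).
= 1 / 0.1472 = 6.7935.

6.7935


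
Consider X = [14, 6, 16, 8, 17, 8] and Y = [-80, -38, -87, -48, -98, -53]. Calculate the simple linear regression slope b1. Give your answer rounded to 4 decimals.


First compute the means: xbar = 11.5000, ybar = -67.3333.
Then S_xx = sum((xi - xbar)^2) = 111.5000.
S_xy = sum((xi - xbar)(yi - ybar)) = -568.0000.
b1 = S_xy / S_xx = -568.0000 / 111.5000 = -5.0942.

-5.0942


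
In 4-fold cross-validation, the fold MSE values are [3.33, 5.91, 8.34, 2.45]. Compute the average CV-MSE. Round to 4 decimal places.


Total MSE across folds = 20.0300.
CV-MSE = 20.0300/4 = 5.0075.

5.0075


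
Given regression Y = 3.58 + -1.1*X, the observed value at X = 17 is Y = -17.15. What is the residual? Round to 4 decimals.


Predicted = 3.58 + -1.1 * 17 = -15.1200.
Residual = -17.15 - -15.1200 = -2.0300.

-2.0300


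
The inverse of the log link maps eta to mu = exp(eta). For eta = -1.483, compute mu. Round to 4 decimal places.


mu = exp(eta) = exp(-1.483).
= 0.2270.

0.2270


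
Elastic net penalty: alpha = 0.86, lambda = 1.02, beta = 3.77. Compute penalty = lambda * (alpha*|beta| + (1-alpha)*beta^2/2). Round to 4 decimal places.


alpha * |beta| = 0.86 * 3.77 = 3.2422.
(1-alpha) * beta^2/2 = 0.14 * 14.2129/2 = 0.9949.
Total = 1.02 * (3.2422 + 0.9949) = 4.3218.

4.3218


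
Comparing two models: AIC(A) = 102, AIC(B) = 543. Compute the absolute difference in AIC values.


Absolute difference = |102 - 543| = 441.
The model with lower AIC (A) is preferred.

441


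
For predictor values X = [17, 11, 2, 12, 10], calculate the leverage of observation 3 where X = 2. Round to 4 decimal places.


n = 5, xbar = 10.4000.
SXX = sum((xi - xbar)^2) = 117.2000.
h = 1/5 + (2 - 10.4000)^2 / 117.2000 = 0.8020.

0.8020


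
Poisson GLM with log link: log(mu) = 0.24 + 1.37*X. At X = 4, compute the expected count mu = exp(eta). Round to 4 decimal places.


eta = 0.24 + 1.37 * 4 = 5.7200.
mu = exp(5.7200) = 304.9049.

304.9049


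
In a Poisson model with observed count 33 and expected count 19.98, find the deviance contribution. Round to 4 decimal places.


y/mu = 33/19.98 = 1.651652 (approx.), and ln(33/19.98) = 0.501776.
y * ln(y/mu) = 33 * 0.501776 = 16.558608.
y - mu = 13.02.
D = 2 * (16.558608 - 13.02) = 7.077216, which rounds to 7.0772.

7.0772


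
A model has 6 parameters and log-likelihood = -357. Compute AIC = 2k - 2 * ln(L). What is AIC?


Compute:
2k = 2*6 = 12.
-2*loglik = -2*(-357) = 714.
AIC = 12 + 714 = 726.

726


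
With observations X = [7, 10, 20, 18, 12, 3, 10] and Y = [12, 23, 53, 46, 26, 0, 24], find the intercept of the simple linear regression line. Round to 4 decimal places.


The slope is b1 = 3.0756.
Sample means are xbar = 11.4286 and ybar = 26.2857.
Intercept: b0 = 26.2857 - (3.0756)(11.4286) = -8.8637.

-8.8637


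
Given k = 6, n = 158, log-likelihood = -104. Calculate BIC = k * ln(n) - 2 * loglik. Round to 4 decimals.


k * ln(n) = 6 * ln(158) = 6 * 5.062595 = 30.375570.
-2 * loglik = -2 * (-104) = 208.
BIC = 30.375570 + 208 = 238.375570, which rounds to 238.3756.

238.3756


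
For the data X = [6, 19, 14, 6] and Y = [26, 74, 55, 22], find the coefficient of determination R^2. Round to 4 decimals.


After computing the OLS fit (b0=0.9226, b1=3.8513):
SSres = 8.0367, SStot = 1828.7500.
R^2 = 1 - 8.0367/1828.7500 = 0.9956.

0.9956


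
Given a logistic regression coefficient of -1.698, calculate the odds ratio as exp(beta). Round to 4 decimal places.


Odds ratio = exp(beta) = exp(-1.698).
= 0.1830.

0.1830


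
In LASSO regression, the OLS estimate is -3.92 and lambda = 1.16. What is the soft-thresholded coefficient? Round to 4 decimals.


Check: |-3.92| = 3.92 vs lambda = 1.16.
Since |beta| > lambda, coefficient = sign(beta)*(|beta| - lambda) = -2.7600.
Soft-thresholded coefficient = -2.7600.

-2.7600


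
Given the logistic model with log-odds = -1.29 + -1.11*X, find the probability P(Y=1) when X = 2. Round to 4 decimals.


Compute z = -1.29 + (-1.11)(2) = -3.5100.
exp(-z) = 33.4483.
P = 1/(1 + 33.4483) = 0.0290.

0.0290


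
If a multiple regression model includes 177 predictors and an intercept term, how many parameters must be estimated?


Total coefficients = number of predictors + 1 (for the intercept).
= 177 + 1 = 178.

178


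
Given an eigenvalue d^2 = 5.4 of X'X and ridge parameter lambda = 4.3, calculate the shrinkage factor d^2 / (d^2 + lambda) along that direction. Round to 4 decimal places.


d^2 + lambda = 5.4 + 4.3 = 9.7000.
Shrinkage factor = 5.4/9.7000 = 0.5567.

0.5567


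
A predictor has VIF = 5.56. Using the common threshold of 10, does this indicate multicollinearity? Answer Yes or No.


Compare VIF = 5.56 to the threshold of 10.
5.56 < 10, so the answer is No.

No


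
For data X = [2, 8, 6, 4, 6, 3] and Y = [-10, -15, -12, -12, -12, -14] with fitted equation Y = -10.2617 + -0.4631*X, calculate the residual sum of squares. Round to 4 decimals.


Compute predicted values, then residuals = yi - yhat_i.
Residuals: [1.1879, -1.0335, 1.0403, 0.1141, 1.0403, -2.3490].
SSres = sum(residual^2) = 10.1745.

10.1745


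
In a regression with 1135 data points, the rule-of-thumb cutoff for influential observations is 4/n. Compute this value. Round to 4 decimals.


Cook's distance cutoff = 4/n = 4/1135.
= 0.0035.

0.0035


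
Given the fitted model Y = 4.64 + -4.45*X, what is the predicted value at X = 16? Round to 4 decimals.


Plug X = 16 into Y = 4.64 + -4.45*X:
Y = 4.64 + -71.2000 = -66.5600.

-66.5600


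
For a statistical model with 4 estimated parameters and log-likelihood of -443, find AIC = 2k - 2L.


AIC = 2*4 - 2*(-443).
= 8 + 886 = 894.

894


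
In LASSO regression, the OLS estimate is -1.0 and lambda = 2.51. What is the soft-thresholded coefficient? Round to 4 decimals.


|beta_OLS| = 1.0.
lambda = 2.51.
Since |beta| <= lambda, the coefficient is set to 0.
Result = 0.0000.

0.0000


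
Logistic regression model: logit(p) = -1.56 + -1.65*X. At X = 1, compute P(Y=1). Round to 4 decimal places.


Compute z = -1.56 + (-1.65)(1) = -3.2100.
exp(-z) = 24.7791.
P = 1/(1 + 24.7791) = 0.0388.

0.0388


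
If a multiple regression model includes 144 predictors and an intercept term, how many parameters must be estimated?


Each predictor gets one coefficient, plus one intercept.
Total parameters = 144 + 1 = 145.

145


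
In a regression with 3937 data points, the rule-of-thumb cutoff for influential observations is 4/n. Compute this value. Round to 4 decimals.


Using the rule of thumb:
Threshold = 4 / 3937 = 0.0010.

0.0010


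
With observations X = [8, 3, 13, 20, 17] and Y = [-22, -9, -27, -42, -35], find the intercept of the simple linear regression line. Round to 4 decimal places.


Compute b1 = -1.8308 from the OLS formula.
With xbar = 12.2000 and ybar = -27.0000, the intercept is:
b0 = -27.0000 - -1.8308 * 12.2000 = -4.6638.

-4.6638


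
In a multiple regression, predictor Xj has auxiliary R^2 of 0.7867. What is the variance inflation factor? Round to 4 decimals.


Using VIF = 1/(1 - R^2_j):
1 - 0.7867 = 0.2133.
VIF = 4.6882.

4.6882


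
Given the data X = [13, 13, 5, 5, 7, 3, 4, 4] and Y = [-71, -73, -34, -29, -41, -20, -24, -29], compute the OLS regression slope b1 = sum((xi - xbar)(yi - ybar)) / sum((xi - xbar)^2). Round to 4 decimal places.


The sample means are xbar = 6.7500 and ybar = -40.1250.
Compute S_xx = 113.5000 and S_xy = -579.2500.
Slope b1 = S_xy / S_xx = -579.2500 / 113.5000 = -5.1035.

-5.1035


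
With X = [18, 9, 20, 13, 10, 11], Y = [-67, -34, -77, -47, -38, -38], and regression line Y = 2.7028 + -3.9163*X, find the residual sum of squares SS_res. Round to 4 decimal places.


For each point, residual = actual - predicted.
Residuals: [0.7906, -1.4561, -1.3768, 1.2091, -1.5398, 2.3765].
Sum of squared residuals = 14.1215.

14.1215


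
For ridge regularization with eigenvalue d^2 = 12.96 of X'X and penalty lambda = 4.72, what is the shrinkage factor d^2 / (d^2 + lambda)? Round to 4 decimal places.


d^2 + lambda = 12.96 + 4.72 = 17.6800.
Shrinkage factor = 12.96/17.6800 = 0.7330.

0.7330


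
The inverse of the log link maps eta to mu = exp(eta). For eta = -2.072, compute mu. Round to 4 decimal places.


Apply the inverse link:
mu = e^-2.072 = 0.1259.

0.1259


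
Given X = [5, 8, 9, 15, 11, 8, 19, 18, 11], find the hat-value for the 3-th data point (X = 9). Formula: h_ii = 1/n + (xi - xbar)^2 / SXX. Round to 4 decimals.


n = 9, xbar = 11.5556.
SXX = sum((xi - xbar)^2) = 184.2222.
h = 1/9 + (9 - 11.5556)^2 / 184.2222 = 0.1466.

0.1466


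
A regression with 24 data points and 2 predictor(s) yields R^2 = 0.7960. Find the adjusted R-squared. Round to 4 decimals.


Adjusted R^2 = 1 - (1 - R^2) * (n-1)/(n-p-1).
(1 - R^2) = 0.2040.
(n-1)/(n-p-1) = 23/21.
(1 - R^2) * (n-1) = 0.2040 * 23 = 4.6920.
Divide by (n-p-1): 4.6920 / 21 = 0.2234.
Adj R^2 = 1 - 0.2234 = 0.7766.

0.7766


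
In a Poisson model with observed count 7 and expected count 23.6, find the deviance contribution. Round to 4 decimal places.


y/mu = 7/23.6 = 0.296610 (approx.), and ln(7/23.6) = -1.215337.
y * ln(y/mu) = 7 * -1.215337 = -8.507359.
y - mu = -16.6.
D = 2 * (-8.507359 - -16.6) = 16.185282, which rounds to 16.1853.

16.1853


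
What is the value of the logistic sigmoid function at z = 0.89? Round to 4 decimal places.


Compute exp(-0.8900) = 0.4107.
Sigmoid = 1 / (1 + 0.4107) = 1 / 1.4107 = 0.7089.

0.7089


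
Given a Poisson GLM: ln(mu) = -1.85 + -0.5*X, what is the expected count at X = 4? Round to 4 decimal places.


eta = -1.85 + -0.5 * 4 = -3.8500.
mu = exp(-3.8500) = 0.0213.

0.0213


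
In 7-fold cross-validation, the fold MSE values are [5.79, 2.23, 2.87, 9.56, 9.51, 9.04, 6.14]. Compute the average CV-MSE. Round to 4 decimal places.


Add all fold MSEs: 45.1400.
Divide by k = 7: 45.1400/7 = 6.4486.

6.4486


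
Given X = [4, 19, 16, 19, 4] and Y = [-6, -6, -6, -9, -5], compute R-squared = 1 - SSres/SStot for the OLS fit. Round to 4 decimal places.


The fitted line is Y = -4.9502 + -0.1169*X.
SSres = 5.9030, SStot = 9.2000.
R^2 = 1 - SSres/SStot = 0.3584.

0.3584


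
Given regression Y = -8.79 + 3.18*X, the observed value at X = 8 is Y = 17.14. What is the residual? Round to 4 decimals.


Compute yhat = -8.79 + (3.18)(8) = 16.6500.
Residual = actual - predicted = 17.14 - 16.6500 = 0.4900.

0.4900


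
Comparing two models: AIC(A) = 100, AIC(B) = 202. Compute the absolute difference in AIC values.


|AIC_A - AIC_B| = |100 - 202| = 102.
Model A is preferred (lower AIC).

102


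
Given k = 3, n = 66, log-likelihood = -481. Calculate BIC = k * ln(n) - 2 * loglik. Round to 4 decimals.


ln(66) = 4.189655.
k * ln(n) = 3 * 4.189655 = 12.568965.
-2L = 962.
BIC = 12.568965 + 962 = 974.568965, which rounds to 974.5690.

974.5690


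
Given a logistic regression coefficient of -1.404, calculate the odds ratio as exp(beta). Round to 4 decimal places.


exp(-1.404) = 0.2456.
So the odds ratio is 0.2456.

0.2456


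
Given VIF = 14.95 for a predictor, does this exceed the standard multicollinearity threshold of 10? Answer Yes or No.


The threshold is 10.
VIF = 14.95 is >= 10.
Multicollinearity indication: Yes.

Yes


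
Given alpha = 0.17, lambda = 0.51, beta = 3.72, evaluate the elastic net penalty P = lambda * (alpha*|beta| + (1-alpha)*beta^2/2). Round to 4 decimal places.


L1 component = 0.17 * |3.72| = 0.6324.
L2 component = 0.83 * 3.72^2 / 2 = 5.7429.
Penalty = 0.51 * (0.6324 + 5.7429) = 0.51 * 6.3753 = 3.2514.

3.2514


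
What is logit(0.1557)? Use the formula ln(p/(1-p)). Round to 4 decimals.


The odds are p/(1-p) = 0.1557 / 0.8443 = 0.1844.
logit(p) = ln(0.1844) = -1.6906.

-1.6906


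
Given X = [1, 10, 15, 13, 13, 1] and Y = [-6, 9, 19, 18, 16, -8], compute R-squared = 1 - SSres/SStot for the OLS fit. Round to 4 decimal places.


After computing the OLS fit (b0=-9.0085, b1=1.9255):
SSres = 8.2405, SStot = 738.0000.
R^2 = 1 - 8.2405/738.0000 = 0.9888.

0.9888


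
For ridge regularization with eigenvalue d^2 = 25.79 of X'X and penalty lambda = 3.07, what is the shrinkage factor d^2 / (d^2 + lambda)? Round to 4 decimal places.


Compute the denominator: 25.79 + 3.07 = 28.8600.
Shrinkage factor = 25.79 / 28.8600 = 0.8936.

0.8936


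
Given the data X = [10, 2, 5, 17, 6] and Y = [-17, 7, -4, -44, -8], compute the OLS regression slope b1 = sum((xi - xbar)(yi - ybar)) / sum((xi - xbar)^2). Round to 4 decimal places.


The sample means are xbar = 8.0000 and ybar = -13.2000.
Compute S_xx = 134.0000 and S_xy = -444.0000.
Slope b1 = S_xy / S_xx = -444.0000 / 134.0000 = -3.3134.

-3.3134


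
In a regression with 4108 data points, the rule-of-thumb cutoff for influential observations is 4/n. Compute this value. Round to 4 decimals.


The threshold is 4/n.
4/4108 = 0.0010.

0.0010


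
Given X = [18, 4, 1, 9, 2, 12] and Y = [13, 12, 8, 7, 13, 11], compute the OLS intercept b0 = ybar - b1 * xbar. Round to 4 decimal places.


Compute b1 = 0.0936 from the OLS formula.
With xbar = 7.6667 and ybar = 10.6667, the intercept is:
b0 = 10.6667 - 0.0936 * 7.6667 = 9.9494.

9.9494


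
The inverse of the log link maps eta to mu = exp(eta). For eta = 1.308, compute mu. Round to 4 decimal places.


The inverse log link gives:
mu = exp(1.308) = 3.6988.

3.6988


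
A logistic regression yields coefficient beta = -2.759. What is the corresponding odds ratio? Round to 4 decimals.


The odds ratio is computed as:
OR = e^(-2.759) = 0.0634.

0.0634


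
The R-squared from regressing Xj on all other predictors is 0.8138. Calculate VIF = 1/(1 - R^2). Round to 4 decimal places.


Denominator: 1 - 0.8138 = 0.1862.
VIF = 1 / 0.1862 = 5.3706.

5.3706


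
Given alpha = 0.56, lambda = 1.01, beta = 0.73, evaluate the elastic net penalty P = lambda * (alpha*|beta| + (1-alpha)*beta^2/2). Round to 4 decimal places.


alpha * |beta| = 0.56 * 0.73 = 0.4088.
(1-alpha) * beta^2/2 = 0.44 * 0.5329/2 = 0.1172.
Total = 1.01 * (0.4088 + 0.1172) = 0.5313.

0.5313


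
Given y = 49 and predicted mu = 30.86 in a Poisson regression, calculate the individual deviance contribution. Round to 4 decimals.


First: ln(49/30.86) = 0.462359.
Then: 49 * 0.462359 = 22.655591.
y - mu = 49 - 30.86 = 18.14.
D = 2(22.655591 - 18.14) = 9.031182, which rounds to 9.0312.

9.0312


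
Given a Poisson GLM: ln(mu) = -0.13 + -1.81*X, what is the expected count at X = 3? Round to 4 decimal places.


eta = -0.13 + -1.81 * 3 = -5.5600.
mu = exp(-5.5600) = 0.0038.

0.0038


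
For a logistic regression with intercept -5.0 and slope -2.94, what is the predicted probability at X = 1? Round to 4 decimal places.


Linear predictor: z = -5.0 + -2.94 * 1 = -7.9400.
P = 1/(1 + exp(7.9400)) = 1/(1 + 2807.3605) = 0.0004.

0.0004


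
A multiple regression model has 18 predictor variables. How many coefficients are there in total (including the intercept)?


Total coefficients = number of predictors + 1 (for the intercept).
= 18 + 1 = 19.

19


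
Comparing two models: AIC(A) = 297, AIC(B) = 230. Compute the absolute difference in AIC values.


Absolute difference = |297 - 230| = 67.
The model with lower AIC (B) is preferred.

67


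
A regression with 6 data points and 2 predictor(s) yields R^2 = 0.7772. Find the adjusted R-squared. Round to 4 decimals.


Adjusted R^2 = 1 - (1 - R^2) * (n-1)/(n-p-1).
(1 - R^2) = 0.2228.
(n-1)/(n-p-1) = 5/3.
(1 - R^2) * (n-1) = 0.2228 * 5 = 1.1140.
Divide by (n-p-1): 1.1140 / 3 = 0.3713.
Adj R^2 = 1 - 0.3713 = 0.6287.

0.6287


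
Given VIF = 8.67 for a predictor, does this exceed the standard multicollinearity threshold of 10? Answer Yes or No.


The threshold is 10.
VIF = 8.67 is < 10.
Multicollinearity indication: No.

No


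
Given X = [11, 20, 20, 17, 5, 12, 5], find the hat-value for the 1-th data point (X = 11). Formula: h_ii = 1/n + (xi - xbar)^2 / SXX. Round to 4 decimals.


n = 7, xbar = 12.8571.
SXX = sum((xi - xbar)^2) = 246.8571.
h = 1/7 + (11 - 12.8571)^2 / 246.8571 = 0.1568.

0.1568


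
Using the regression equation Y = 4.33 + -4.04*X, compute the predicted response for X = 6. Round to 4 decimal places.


Plug X = 6 into Y = 4.33 + -4.04*X:
Y = 4.33 + -24.2400 = -19.9100.

-19.9100


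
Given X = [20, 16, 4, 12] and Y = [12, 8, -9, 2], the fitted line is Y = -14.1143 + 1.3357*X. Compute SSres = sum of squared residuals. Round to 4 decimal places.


Compute predicted values, then residuals = yi - yhat_i.
Residuals: [-0.5997, 0.7431, -0.2285, 0.0859].
SSres = sum(residual^2) = 0.9714.

0.9714


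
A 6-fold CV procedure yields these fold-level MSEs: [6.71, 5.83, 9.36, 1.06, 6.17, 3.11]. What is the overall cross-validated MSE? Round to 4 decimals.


Total MSE across folds = 32.2400.
CV-MSE = 32.2400/6 = 5.3733.

5.3733


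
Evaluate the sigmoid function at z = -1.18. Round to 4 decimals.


Compute exp(1.1800) = 3.2544.
Sigmoid = 1 / (1 + 3.2544) = 1 / 4.2544 = 0.2351.

0.2351


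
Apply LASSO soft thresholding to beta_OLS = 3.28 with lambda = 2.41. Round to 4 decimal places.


|beta_OLS| = 3.28.
lambda = 2.41.
Since |beta| > lambda, coefficient = sign(beta)*(|beta| - lambda) = 0.8700.
Result = 0.8700.

0.8700


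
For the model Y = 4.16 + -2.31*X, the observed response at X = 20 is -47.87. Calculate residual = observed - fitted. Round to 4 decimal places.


Fitted value at X = 20 is yhat = 4.16 + -2.31*20 = -42.0400.
Residual = -47.87 - -42.0400 = -5.8300.

-5.8300


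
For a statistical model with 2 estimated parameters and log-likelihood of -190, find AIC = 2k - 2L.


AIC = 2k - 2*loglik = 2(2) - 2(-190).
= 4 + 380 = 384.

384


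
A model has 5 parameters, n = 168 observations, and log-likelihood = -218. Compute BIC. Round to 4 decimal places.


Compute k*ln(n) = 5*ln(168) = 5*5.123964 = 25.619820.
Then -2*loglik = 436.
BIC = 25.619820 + 436 = 461.619820, which rounds to 461.6198.

461.6198


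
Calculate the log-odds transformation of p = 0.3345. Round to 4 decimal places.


The odds are p/(1-p) = 0.3345 / 0.6655 = 0.5026.
logit(p) = ln(0.5026) = -0.6879.

-0.6879


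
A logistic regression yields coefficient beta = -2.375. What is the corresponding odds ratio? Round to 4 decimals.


The odds ratio is computed as:
OR = e^(-2.375) = 0.0930.

0.0930


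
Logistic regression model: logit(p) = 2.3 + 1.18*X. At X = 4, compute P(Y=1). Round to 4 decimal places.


z = 2.3 + 1.18 * 4 = 7.0200.
Sigmoid: P = 1 / (1 + exp(-7.0200)) = 0.9991.

0.9991


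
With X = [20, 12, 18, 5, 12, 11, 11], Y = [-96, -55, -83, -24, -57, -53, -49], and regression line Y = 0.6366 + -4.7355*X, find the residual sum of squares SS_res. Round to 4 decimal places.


Predicted values from Y = 0.6366 + -4.7355*X.
Residuals: [-1.9266, 1.1894, 1.6024, -0.9591, -0.8106, -1.5461, 2.4539].
SSres = 17.6831.

17.6831


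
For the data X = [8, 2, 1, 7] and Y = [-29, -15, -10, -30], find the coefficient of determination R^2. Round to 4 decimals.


The fitted line is Y = -8.3514 + -2.8108*X.
SSres = 9.6757, SStot = 302.0000.
R^2 = 1 - SSres/SStot = 0.9680.

0.9680


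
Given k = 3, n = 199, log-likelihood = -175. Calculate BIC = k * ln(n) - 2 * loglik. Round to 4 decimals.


Compute k*ln(n) = 3*ln(199) = 3*5.293305 = 15.879915.
Then -2*loglik = 350.
BIC = 15.879915 + 350 = 365.879915, which rounds to 365.8799.

365.8799


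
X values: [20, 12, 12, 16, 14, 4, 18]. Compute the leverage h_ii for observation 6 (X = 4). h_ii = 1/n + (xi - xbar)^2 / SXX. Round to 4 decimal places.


Mean of X: xbar = 13.7143.
SXX = 163.4286.
For X = 4: h = 1/7 + (4 - 13.7143)^2/163.4286 = 0.7203.

0.7203


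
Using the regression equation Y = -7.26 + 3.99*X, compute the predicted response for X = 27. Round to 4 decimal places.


Predicted value:
Y = -7.26 + (3.99)(27) = -7.26 + 107.7300 = 100.4700.

100.4700


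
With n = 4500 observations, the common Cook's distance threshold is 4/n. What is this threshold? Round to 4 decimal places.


Using the rule of thumb:
Threshold = 4 / 4500 = 0.0009.

0.0009


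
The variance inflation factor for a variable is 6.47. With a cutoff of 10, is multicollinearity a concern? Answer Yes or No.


The threshold is 10.
VIF = 6.47 is < 10.
Multicollinearity indication: No.

No


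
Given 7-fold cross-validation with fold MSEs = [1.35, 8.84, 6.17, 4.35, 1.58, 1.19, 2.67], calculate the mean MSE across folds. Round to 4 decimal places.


Add all fold MSEs: 26.1500.
Divide by k = 7: 26.1500/7 = 3.7357.

3.7357


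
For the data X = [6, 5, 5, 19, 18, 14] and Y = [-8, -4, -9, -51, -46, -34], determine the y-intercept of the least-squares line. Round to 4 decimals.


First find the slope: b1 = -3.1470.
Means: xbar = 11.1667, ybar = -25.3333.
b0 = ybar - b1 * xbar = -25.3333 - -3.1470 * 11.1667 = 9.8081.

9.8081


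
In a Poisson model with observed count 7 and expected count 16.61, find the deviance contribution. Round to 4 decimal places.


First: ln(7/16.61) = -0.864095.
Then: 7 * -0.864095 = -6.048665.
y - mu = 7 - 16.61 = -9.61.
D = 2(-6.048665 - -9.61) = 7.122670, which rounds to 7.1227.

7.1227


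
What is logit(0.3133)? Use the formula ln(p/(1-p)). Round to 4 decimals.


The odds are p/(1-p) = 0.3133 / 0.6867 = 0.4562.
logit(p) = ln(0.4562) = -0.7847.

-0.7847


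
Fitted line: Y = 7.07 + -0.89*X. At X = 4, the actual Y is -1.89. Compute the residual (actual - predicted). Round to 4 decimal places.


Fitted value at X = 4 is yhat = 7.07 + -0.89*4 = 3.5100.
Residual = -1.89 - 3.5100 = -5.4000.

-5.4000


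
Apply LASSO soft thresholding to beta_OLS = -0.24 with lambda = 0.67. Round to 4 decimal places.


|beta_OLS| = 0.24.
lambda = 0.67.
Since |beta| <= lambda, the coefficient is set to 0.
Result = 0.0000.

0.0000


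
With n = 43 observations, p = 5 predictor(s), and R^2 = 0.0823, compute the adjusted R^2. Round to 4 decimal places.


Plug in: Adj R^2 = 1 - (1 - 0.0823) * 42/37.
= 1 - 0.9177 * 42/37
= 1 - 38.5434 / 37
= 1 - 1.0417 = -0.0417.

-0.0417


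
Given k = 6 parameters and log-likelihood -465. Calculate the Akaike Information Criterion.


Compute:
2k = 2*6 = 12.
-2*loglik = -2*(-465) = 930.
AIC = 12 + 930 = 942.

942


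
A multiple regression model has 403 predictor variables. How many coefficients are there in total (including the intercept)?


Including the intercept, the model has 403 predictor coefficients + 1 intercept.
Total = 404.

404


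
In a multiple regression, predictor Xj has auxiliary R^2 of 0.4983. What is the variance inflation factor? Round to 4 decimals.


VIF = 1 / (1 - 0.4983).
= 1 / 0.5017 = 1.9932.

1.9932


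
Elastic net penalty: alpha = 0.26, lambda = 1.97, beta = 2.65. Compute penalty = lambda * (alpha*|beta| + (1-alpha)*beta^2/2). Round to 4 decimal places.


Compute:
L1 = 0.26 * 2.65 = 0.6890.
L2 = 0.74 * 2.65^2 / 2 = 2.5983.
Penalty = 1.97 * (0.6890 + 2.5983) = 6.4760.

6.4760


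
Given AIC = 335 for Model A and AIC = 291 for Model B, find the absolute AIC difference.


Compute |335 - 291| = 44.
Model B has the smaller AIC.

44


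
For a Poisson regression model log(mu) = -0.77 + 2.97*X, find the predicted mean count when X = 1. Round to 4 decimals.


eta = -0.77 + 2.97 * 1 = 2.2000.
mu = exp(2.2000) = 9.0250.

9.0250


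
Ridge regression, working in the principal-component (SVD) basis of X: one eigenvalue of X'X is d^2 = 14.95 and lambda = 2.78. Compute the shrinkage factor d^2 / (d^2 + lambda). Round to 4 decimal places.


Denominator = d^2 + lambda = 14.95 + 2.78 = 17.7300.
Shrinkage = 14.95 / 17.7300 = 0.8432.

0.8432


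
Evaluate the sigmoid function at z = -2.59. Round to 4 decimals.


Compute exp(2.5900) = 13.3298.
Sigmoid = 1 / (1 + 13.3298) = 1 / 14.3298 = 0.0698.

0.0698


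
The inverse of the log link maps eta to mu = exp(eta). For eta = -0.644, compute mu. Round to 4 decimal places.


The inverse log link gives:
mu = exp(-0.644) = 0.5252.

0.5252


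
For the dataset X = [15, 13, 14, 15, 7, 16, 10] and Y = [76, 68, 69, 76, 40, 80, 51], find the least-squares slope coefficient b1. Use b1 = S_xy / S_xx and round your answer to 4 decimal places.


First compute the means: xbar = 12.8571, ybar = 65.7143.
Then S_xx = sum((xi - xbar)^2) = 62.8571.
S_xy = sum((xi - xbar)(yi - ybar)) = 285.7143.
b1 = S_xy / S_xx = 285.7143 / 62.8571 = 4.5455.

4.5455


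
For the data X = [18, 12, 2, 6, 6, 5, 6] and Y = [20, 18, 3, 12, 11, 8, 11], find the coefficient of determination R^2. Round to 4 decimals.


The fitted line is Y = 3.9545 + 1.0058*X.
SSres = 23.9942, SStot = 198.8571.
R^2 = 1 - SSres/SStot = 0.8793.

0.8793


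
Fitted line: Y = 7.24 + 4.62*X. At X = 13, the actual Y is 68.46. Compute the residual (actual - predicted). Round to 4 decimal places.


Predicted = 7.24 + 4.62 * 13 = 67.3000.
Residual = 68.46 - 67.3000 = 1.1600.

1.1600


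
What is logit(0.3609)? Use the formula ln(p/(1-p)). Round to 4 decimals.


1 - p = 0.6391.
p/(1-p) = 0.5647.
logit = ln(0.5647) = -0.5715.

-0.5715


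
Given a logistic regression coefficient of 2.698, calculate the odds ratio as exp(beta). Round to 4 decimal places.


The odds ratio is computed as:
OR = e^(2.698) = 14.8500.

14.8500


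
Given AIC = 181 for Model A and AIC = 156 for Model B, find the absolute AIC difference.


|AIC_A - AIC_B| = |181 - 156| = 25.
Model B is preferred (lower AIC).

25


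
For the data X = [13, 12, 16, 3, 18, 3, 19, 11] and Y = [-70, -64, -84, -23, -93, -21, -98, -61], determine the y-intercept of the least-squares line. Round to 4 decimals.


Compute b1 = -4.7466 from the OLS formula.
With xbar = 11.8750 and ybar = -64.2500, the intercept is:
b0 = -64.2500 - -4.7466 * 11.8750 = -7.8844.

-7.8844


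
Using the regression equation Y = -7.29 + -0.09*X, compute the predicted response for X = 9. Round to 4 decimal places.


Predicted value:
Y = -7.29 + (-0.09)(9) = -7.29 + -0.8100 = -8.1000.

-8.1000


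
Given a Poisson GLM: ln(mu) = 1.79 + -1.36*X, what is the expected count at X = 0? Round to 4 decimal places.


Linear predictor: eta = 1.79 + (-1.36)(0) = 1.7900.
Expected count: mu = exp(1.7900) = 5.9895.

5.9895


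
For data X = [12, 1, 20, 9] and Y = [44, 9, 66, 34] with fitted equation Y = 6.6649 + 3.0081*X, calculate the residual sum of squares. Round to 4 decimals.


Compute predicted values, then residuals = yi - yhat_i.
Residuals: [1.2379, -0.6730, -0.8269, 0.2622].
SSres = sum(residual^2) = 2.7378.

2.7378


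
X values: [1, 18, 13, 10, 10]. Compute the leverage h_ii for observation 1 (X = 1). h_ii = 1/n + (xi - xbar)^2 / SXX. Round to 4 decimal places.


Compute xbar = 10.4000 with n = 5 observations.
SXX = 153.2000.
Leverage = 1/5 + (1 - 10.4000)^2/153.2000 = 0.7768.

0.7768


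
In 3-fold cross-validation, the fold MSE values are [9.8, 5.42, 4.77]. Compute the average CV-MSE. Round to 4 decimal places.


Sum of fold MSEs = 19.9900.
Average = 19.9900 / 3 = 6.6633.

6.6633


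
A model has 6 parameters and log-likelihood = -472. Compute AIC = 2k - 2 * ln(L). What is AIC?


AIC = 2*6 - 2*(-472).
= 12 + 944 = 956.

956


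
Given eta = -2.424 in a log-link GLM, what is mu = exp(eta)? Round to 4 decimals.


Apply the inverse link:
mu = e^-2.424 = 0.0886.

0.0886


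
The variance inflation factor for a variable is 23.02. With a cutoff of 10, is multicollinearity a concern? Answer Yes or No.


The threshold is 10.
VIF = 23.02 is >= 10.
Multicollinearity indication: Yes.

Yes


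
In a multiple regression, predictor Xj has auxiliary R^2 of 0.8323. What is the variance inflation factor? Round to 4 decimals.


Denominator: 1 - 0.8323 = 0.1677.
VIF = 1 / 0.1677 = 5.9630.

5.9630


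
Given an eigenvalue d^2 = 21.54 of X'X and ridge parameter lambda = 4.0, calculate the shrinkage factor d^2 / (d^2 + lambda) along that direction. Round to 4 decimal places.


Denominator = d^2 + lambda = 21.54 + 4.0 = 25.5400.
Shrinkage = 21.54 / 25.5400 = 0.8434.

0.8434


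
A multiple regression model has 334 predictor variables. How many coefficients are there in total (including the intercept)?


Including the intercept, the model has 334 predictor coefficients + 1 intercept.
Total = 335.

335


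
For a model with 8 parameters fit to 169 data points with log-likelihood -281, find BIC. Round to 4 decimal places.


Compute k*ln(n) = 8*ln(169) = 8*5.129899 = 41.039192.
Then -2*loglik = 562.
BIC = 41.039192 + 562 = 603.039192, which rounds to 603.0392.

603.0392


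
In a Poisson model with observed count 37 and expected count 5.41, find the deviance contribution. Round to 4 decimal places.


First: ln(37/5.41) = 1.922669.
Then: 37 * 1.922669 = 71.138753.
y - mu = 37 - 5.41 = 31.59.
D = 2(71.138753 - 31.59) = 79.097506, which rounds to 79.0975.

79.0975


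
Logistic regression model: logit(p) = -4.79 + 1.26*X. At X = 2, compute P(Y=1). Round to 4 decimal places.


z = -4.79 + 1.26 * 2 = -2.2700.
Sigmoid: P = 1 / (1 + exp(2.2700)) = 0.0936.

0.0936


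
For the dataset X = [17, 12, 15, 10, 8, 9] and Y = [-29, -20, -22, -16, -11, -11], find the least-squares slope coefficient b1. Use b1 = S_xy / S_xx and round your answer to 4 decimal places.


The sample means are xbar = 11.8333 and ybar = -18.1667.
Compute S_xx = 62.8333 and S_xy = -120.1667.
Slope b1 = S_xy / S_xx = -120.1667 / 62.8333 = -1.9125.

-1.9125


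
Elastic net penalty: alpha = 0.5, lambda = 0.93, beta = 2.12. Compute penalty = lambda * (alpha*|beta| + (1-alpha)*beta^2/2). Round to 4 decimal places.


alpha * |beta| = 0.5 * 2.12 = 1.0600.
(1-alpha) * beta^2/2 = 0.5 * 4.4944/2 = 1.1236.
Total = 0.93 * (1.0600 + 1.1236) = 2.0307.

2.0307


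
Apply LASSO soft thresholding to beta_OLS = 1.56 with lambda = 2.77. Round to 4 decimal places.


|beta_OLS| = 1.56.
lambda = 2.77.
Since |beta| <= lambda, the coefficient is set to 0.
Result = 0.0000.

0.0000


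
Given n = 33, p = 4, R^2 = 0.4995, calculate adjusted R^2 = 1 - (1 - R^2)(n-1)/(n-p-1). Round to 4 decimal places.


Using the formula:
(1 - 0.4995) = 0.5005.
Multiply by 32/28: 0.5005 * 32 = 16.0160, then 16.0160 / 28 = 0.5720.
Adj R^2 = 1 - 0.5720 = 0.4280.

0.4280


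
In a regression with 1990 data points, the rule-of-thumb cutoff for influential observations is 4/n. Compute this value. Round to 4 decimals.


The threshold is 4/n.
4/1990 = 0.0020.

0.0020


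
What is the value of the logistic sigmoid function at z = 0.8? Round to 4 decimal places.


exp(-0.8000) = 0.4493.
1 + exp(-z) = 1.4493.
sigmoid = 1/1.4493 = 0.6900.

0.6900


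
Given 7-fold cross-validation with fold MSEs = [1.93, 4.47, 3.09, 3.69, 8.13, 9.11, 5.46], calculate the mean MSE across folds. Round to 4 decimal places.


Total MSE across folds = 35.8800.
CV-MSE = 35.8800/7 = 5.1257.

5.1257


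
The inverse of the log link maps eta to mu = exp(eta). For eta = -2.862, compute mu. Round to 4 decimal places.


Apply the inverse link:
mu = e^-2.862 = 0.0572.

0.0572


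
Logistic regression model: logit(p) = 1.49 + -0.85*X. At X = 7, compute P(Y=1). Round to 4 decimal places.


Linear predictor: z = 1.49 + -0.85 * 7 = -4.4600.
P = 1/(1 + exp(4.4600)) = 1/(1 + 86.4875) = 0.0114.

0.0114


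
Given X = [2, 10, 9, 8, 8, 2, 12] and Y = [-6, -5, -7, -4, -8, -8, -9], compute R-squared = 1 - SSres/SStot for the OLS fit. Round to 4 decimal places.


The fitted line is Y = -6.5048 + -0.0288*X.
SSres = 19.3546, SStot = 19.4286.
R^2 = 1 - SSres/SStot = 0.0038.

0.0038


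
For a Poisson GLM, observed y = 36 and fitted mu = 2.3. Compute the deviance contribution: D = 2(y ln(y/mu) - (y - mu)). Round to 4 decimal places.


Compute y*ln(y/mu) = 36*ln(36/2.3) = 36*2.750610 = 99.021960.
y - mu = 33.7.
D = 2*(99.021960 - (33.7)) = 130.643920, which rounds to 130.6439.

130.6439


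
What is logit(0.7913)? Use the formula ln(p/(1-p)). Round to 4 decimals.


Compute the odds: 0.7913/0.2087 = 3.7916.
Take the natural log: ln(3.7916) = 1.3328.

1.3328


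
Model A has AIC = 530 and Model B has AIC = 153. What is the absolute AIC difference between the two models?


Compute |530 - 153| = 377.
Model B has the smaller AIC.

377


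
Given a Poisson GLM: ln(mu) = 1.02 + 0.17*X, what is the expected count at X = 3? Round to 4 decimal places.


Compute eta = 1.02 + 0.17 * 3 = 1.5300.
Apply inverse link: mu = e^1.5300 = 4.6182.

4.6182


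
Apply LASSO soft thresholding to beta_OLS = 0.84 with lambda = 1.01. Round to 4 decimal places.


Absolute value: |0.84| = 0.84.
Compare to lambda = 1.01.
Since |beta| <= lambda, the coefficient is set to 0.

0.0000


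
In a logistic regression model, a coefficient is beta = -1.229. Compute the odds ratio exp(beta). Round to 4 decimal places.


Odds ratio = exp(beta) = exp(-1.229).
= 0.2926.

0.2926


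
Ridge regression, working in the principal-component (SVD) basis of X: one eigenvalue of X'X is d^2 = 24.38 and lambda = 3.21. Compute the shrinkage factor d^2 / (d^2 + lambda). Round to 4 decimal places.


Denominator = d^2 + lambda = 24.38 + 3.21 = 27.5900.
Shrinkage = 24.38 / 27.5900 = 0.8837.

0.8837


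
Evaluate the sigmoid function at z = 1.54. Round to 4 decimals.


exp(-1.5400) = 0.2144.
1 + exp(-z) = 1.2144.
sigmoid = 1/1.2144 = 0.8235.

0.8235


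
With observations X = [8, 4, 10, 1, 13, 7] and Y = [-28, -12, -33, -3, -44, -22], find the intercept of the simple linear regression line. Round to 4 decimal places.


The slope is b1 = -3.4495.
Sample means are xbar = 7.1667 and ybar = -23.6667.
Intercept: b0 = -23.6667 - (-3.4495)(7.1667) = 1.0550.

1.0550


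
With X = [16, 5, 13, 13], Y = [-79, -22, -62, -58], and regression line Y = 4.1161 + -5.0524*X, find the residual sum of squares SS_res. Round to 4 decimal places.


Predicted values from Y = 4.1161 + -5.0524*X.
Residuals: [-2.2777, -0.8541, -0.4349, 3.5651].
SSres = 18.8165.

18.8165


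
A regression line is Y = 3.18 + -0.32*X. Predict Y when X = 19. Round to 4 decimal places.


Substitute X = 19 into the equation:
Y = 3.18 + -0.32 * 19 = 3.18 + -6.0800 = -2.9000.

-2.9000


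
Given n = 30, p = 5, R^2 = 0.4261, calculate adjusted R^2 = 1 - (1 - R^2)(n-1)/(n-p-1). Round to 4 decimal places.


Adjusted R^2 = 1 - (1 - R^2) * (n-1)/(n-p-1).
(1 - R^2) = 0.5739.
(n-1)/(n-p-1) = 29/24.
(1 - R^2) * (n-1) = 0.5739 * 29 = 16.6431.
Divide by (n-p-1): 16.6431 / 24 = 0.6935.
Adj R^2 = 1 - 0.6935 = 0.3065.

0.3065


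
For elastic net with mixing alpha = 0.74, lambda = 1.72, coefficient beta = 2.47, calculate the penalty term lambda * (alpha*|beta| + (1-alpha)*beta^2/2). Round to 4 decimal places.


L1 component = 0.74 * |2.47| = 1.8278.
L2 component = 0.26 * 2.47^2 / 2 = 0.7931.
Penalty = 1.72 * (1.8278 + 0.7931) = 1.72 * 2.6209 = 4.5080.

4.5080


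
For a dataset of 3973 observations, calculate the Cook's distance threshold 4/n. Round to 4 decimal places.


The threshold is 4/n.
4/3973 = 0.0010.

0.0010


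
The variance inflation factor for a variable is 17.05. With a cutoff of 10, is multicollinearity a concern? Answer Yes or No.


Check: VIF = 17.05 vs threshold = 10.
Since 17.05 >= 10, the answer is Yes.

Yes


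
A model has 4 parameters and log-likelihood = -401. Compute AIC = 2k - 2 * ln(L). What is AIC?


AIC = 2k - 2*loglik = 2(4) - 2(-401).
= 8 + 802 = 810.

810


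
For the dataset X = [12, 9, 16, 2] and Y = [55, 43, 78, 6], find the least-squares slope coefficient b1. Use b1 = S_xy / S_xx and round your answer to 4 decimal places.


Calculate xbar = 9.7500, ybar = 45.5000.
S_xx = 104.7500, S_xy = 532.5000.
Using b1 = S_xy / S_xx = 532.5000 / 104.7500, we get b1 = 5.0835.

5.0835


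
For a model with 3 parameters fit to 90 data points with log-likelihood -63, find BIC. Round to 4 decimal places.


ln(90) = 4.499810.
k * ln(n) = 3 * 4.499810 = 13.499430.
-2L = 126.
BIC = 13.499430 + 126 = 139.499430, which rounds to 139.4994.

139.4994


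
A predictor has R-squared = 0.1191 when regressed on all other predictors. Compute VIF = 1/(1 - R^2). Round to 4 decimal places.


VIF = 1 / (1 - 0.1191).
= 1 / 0.8809 = 1.1352.

1.1352
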